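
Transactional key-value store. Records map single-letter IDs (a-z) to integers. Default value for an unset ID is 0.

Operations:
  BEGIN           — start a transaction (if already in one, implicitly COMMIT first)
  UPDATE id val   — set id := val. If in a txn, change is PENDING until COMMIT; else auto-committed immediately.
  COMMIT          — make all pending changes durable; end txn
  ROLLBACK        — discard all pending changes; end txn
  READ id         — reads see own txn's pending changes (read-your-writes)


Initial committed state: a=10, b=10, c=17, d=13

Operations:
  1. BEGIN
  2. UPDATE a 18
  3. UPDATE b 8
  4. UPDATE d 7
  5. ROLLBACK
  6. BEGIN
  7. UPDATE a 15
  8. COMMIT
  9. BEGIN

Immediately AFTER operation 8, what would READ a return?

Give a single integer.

Initial committed: {a=10, b=10, c=17, d=13}
Op 1: BEGIN: in_txn=True, pending={}
Op 2: UPDATE a=18 (pending; pending now {a=18})
Op 3: UPDATE b=8 (pending; pending now {a=18, b=8})
Op 4: UPDATE d=7 (pending; pending now {a=18, b=8, d=7})
Op 5: ROLLBACK: discarded pending ['a', 'b', 'd']; in_txn=False
Op 6: BEGIN: in_txn=True, pending={}
Op 7: UPDATE a=15 (pending; pending now {a=15})
Op 8: COMMIT: merged ['a'] into committed; committed now {a=15, b=10, c=17, d=13}
After op 8: visible(a) = 15 (pending={}, committed={a=15, b=10, c=17, d=13})

Answer: 15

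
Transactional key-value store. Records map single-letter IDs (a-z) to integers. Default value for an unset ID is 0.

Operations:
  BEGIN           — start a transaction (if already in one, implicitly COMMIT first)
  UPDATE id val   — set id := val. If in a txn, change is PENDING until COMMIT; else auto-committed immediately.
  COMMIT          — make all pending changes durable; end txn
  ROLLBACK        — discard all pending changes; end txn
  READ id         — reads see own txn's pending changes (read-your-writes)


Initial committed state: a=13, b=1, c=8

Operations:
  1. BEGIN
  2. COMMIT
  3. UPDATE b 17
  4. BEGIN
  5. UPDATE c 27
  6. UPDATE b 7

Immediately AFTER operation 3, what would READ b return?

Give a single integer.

Answer: 17

Derivation:
Initial committed: {a=13, b=1, c=8}
Op 1: BEGIN: in_txn=True, pending={}
Op 2: COMMIT: merged [] into committed; committed now {a=13, b=1, c=8}
Op 3: UPDATE b=17 (auto-commit; committed b=17)
After op 3: visible(b) = 17 (pending={}, committed={a=13, b=17, c=8})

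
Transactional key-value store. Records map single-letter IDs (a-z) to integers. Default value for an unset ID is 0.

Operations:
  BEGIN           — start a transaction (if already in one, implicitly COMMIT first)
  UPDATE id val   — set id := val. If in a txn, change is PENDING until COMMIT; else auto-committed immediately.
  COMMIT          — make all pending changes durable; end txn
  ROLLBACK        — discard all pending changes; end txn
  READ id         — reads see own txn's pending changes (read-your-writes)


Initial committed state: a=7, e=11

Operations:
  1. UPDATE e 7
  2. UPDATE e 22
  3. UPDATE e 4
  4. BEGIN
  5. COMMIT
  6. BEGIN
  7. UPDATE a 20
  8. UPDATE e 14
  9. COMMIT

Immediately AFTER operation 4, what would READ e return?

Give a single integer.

Initial committed: {a=7, e=11}
Op 1: UPDATE e=7 (auto-commit; committed e=7)
Op 2: UPDATE e=22 (auto-commit; committed e=22)
Op 3: UPDATE e=4 (auto-commit; committed e=4)
Op 4: BEGIN: in_txn=True, pending={}
After op 4: visible(e) = 4 (pending={}, committed={a=7, e=4})

Answer: 4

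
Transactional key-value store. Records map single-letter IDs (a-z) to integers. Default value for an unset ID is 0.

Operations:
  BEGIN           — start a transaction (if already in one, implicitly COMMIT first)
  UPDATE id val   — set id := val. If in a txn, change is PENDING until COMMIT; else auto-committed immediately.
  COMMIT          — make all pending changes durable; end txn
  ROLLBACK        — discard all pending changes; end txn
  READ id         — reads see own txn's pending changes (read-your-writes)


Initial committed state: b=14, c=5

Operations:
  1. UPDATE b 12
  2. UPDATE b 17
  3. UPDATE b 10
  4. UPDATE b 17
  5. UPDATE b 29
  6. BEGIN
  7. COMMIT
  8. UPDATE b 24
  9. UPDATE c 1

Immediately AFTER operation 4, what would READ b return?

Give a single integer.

Answer: 17

Derivation:
Initial committed: {b=14, c=5}
Op 1: UPDATE b=12 (auto-commit; committed b=12)
Op 2: UPDATE b=17 (auto-commit; committed b=17)
Op 3: UPDATE b=10 (auto-commit; committed b=10)
Op 4: UPDATE b=17 (auto-commit; committed b=17)
After op 4: visible(b) = 17 (pending={}, committed={b=17, c=5})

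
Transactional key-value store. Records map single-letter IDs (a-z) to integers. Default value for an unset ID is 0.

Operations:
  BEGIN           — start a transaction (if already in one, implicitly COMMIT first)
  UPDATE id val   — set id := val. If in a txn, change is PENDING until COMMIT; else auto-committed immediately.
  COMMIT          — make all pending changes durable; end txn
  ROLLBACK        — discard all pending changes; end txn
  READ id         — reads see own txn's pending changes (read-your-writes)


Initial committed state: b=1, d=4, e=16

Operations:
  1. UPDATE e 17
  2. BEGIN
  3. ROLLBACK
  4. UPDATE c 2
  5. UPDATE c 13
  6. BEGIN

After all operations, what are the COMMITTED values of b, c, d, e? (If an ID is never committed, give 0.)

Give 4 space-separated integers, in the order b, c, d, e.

Initial committed: {b=1, d=4, e=16}
Op 1: UPDATE e=17 (auto-commit; committed e=17)
Op 2: BEGIN: in_txn=True, pending={}
Op 3: ROLLBACK: discarded pending []; in_txn=False
Op 4: UPDATE c=2 (auto-commit; committed c=2)
Op 5: UPDATE c=13 (auto-commit; committed c=13)
Op 6: BEGIN: in_txn=True, pending={}
Final committed: {b=1, c=13, d=4, e=17}

Answer: 1 13 4 17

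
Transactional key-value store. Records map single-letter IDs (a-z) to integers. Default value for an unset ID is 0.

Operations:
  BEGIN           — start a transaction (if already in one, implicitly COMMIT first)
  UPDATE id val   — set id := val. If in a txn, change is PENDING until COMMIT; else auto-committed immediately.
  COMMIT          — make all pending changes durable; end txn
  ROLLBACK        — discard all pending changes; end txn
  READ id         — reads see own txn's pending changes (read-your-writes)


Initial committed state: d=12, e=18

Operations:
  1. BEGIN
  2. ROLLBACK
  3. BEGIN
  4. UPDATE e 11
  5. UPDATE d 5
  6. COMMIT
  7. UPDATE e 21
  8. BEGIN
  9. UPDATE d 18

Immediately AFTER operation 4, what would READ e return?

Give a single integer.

Answer: 11

Derivation:
Initial committed: {d=12, e=18}
Op 1: BEGIN: in_txn=True, pending={}
Op 2: ROLLBACK: discarded pending []; in_txn=False
Op 3: BEGIN: in_txn=True, pending={}
Op 4: UPDATE e=11 (pending; pending now {e=11})
After op 4: visible(e) = 11 (pending={e=11}, committed={d=12, e=18})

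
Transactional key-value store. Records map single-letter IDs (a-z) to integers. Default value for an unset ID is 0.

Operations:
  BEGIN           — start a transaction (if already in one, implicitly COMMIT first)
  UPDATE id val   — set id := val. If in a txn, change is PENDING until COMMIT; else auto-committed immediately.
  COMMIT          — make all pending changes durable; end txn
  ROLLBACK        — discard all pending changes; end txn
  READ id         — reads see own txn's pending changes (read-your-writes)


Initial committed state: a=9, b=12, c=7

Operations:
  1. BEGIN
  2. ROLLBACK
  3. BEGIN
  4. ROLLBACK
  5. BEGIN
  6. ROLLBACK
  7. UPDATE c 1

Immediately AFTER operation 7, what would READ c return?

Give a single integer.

Answer: 1

Derivation:
Initial committed: {a=9, b=12, c=7}
Op 1: BEGIN: in_txn=True, pending={}
Op 2: ROLLBACK: discarded pending []; in_txn=False
Op 3: BEGIN: in_txn=True, pending={}
Op 4: ROLLBACK: discarded pending []; in_txn=False
Op 5: BEGIN: in_txn=True, pending={}
Op 6: ROLLBACK: discarded pending []; in_txn=False
Op 7: UPDATE c=1 (auto-commit; committed c=1)
After op 7: visible(c) = 1 (pending={}, committed={a=9, b=12, c=1})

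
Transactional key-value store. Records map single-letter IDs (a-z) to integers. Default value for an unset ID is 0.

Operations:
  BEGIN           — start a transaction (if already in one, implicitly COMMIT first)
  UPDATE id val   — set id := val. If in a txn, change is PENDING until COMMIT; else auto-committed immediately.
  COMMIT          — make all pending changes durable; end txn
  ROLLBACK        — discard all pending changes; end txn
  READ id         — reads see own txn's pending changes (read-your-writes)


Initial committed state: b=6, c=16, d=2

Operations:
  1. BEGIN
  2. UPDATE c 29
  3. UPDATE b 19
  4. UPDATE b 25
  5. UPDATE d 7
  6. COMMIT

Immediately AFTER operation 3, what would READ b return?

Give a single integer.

Answer: 19

Derivation:
Initial committed: {b=6, c=16, d=2}
Op 1: BEGIN: in_txn=True, pending={}
Op 2: UPDATE c=29 (pending; pending now {c=29})
Op 3: UPDATE b=19 (pending; pending now {b=19, c=29})
After op 3: visible(b) = 19 (pending={b=19, c=29}, committed={b=6, c=16, d=2})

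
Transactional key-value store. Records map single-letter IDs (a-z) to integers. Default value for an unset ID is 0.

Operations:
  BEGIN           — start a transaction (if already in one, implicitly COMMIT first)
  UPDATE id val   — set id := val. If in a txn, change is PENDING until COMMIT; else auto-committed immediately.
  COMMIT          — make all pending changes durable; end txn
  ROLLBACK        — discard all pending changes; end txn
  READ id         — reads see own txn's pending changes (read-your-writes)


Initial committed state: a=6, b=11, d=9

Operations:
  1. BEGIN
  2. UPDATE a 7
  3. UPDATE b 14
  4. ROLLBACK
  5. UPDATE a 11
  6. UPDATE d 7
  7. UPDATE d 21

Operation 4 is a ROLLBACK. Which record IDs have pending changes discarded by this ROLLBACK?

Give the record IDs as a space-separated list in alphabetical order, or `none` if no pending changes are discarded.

Initial committed: {a=6, b=11, d=9}
Op 1: BEGIN: in_txn=True, pending={}
Op 2: UPDATE a=7 (pending; pending now {a=7})
Op 3: UPDATE b=14 (pending; pending now {a=7, b=14})
Op 4: ROLLBACK: discarded pending ['a', 'b']; in_txn=False
Op 5: UPDATE a=11 (auto-commit; committed a=11)
Op 6: UPDATE d=7 (auto-commit; committed d=7)
Op 7: UPDATE d=21 (auto-commit; committed d=21)
ROLLBACK at op 4 discards: ['a', 'b']

Answer: a b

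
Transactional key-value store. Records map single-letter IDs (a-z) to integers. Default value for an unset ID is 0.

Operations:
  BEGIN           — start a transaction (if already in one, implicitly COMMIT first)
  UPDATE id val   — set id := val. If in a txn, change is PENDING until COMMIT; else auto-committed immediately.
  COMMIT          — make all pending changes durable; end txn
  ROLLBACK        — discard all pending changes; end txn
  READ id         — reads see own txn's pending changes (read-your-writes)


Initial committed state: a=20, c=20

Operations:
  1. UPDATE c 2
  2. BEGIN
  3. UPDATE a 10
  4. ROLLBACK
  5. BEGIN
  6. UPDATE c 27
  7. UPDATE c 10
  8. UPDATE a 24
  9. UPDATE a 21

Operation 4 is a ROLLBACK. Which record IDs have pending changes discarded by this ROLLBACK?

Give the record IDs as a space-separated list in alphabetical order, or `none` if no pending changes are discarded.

Answer: a

Derivation:
Initial committed: {a=20, c=20}
Op 1: UPDATE c=2 (auto-commit; committed c=2)
Op 2: BEGIN: in_txn=True, pending={}
Op 3: UPDATE a=10 (pending; pending now {a=10})
Op 4: ROLLBACK: discarded pending ['a']; in_txn=False
Op 5: BEGIN: in_txn=True, pending={}
Op 6: UPDATE c=27 (pending; pending now {c=27})
Op 7: UPDATE c=10 (pending; pending now {c=10})
Op 8: UPDATE a=24 (pending; pending now {a=24, c=10})
Op 9: UPDATE a=21 (pending; pending now {a=21, c=10})
ROLLBACK at op 4 discards: ['a']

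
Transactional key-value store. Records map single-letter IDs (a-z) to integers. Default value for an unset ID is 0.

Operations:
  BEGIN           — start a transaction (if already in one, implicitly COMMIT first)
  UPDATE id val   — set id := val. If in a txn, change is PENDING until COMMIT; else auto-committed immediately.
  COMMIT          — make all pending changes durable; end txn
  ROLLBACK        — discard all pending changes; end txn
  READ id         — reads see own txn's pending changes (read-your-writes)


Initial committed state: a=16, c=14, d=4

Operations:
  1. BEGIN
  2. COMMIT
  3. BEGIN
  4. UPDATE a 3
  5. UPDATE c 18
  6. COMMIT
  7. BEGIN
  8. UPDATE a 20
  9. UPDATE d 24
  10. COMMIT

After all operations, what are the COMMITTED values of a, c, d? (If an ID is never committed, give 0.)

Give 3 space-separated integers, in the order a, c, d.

Initial committed: {a=16, c=14, d=4}
Op 1: BEGIN: in_txn=True, pending={}
Op 2: COMMIT: merged [] into committed; committed now {a=16, c=14, d=4}
Op 3: BEGIN: in_txn=True, pending={}
Op 4: UPDATE a=3 (pending; pending now {a=3})
Op 5: UPDATE c=18 (pending; pending now {a=3, c=18})
Op 6: COMMIT: merged ['a', 'c'] into committed; committed now {a=3, c=18, d=4}
Op 7: BEGIN: in_txn=True, pending={}
Op 8: UPDATE a=20 (pending; pending now {a=20})
Op 9: UPDATE d=24 (pending; pending now {a=20, d=24})
Op 10: COMMIT: merged ['a', 'd'] into committed; committed now {a=20, c=18, d=24}
Final committed: {a=20, c=18, d=24}

Answer: 20 18 24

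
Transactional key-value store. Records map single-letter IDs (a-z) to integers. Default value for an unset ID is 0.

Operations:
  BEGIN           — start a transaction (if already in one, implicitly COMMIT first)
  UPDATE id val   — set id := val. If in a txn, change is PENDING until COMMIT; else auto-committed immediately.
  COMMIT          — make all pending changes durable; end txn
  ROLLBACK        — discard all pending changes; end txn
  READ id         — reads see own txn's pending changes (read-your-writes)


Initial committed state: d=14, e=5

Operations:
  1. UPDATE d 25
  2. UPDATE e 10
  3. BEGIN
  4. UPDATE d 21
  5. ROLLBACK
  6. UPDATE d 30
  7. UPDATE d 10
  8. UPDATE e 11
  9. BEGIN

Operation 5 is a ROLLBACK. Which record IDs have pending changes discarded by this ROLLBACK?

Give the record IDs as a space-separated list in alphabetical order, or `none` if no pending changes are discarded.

Initial committed: {d=14, e=5}
Op 1: UPDATE d=25 (auto-commit; committed d=25)
Op 2: UPDATE e=10 (auto-commit; committed e=10)
Op 3: BEGIN: in_txn=True, pending={}
Op 4: UPDATE d=21 (pending; pending now {d=21})
Op 5: ROLLBACK: discarded pending ['d']; in_txn=False
Op 6: UPDATE d=30 (auto-commit; committed d=30)
Op 7: UPDATE d=10 (auto-commit; committed d=10)
Op 8: UPDATE e=11 (auto-commit; committed e=11)
Op 9: BEGIN: in_txn=True, pending={}
ROLLBACK at op 5 discards: ['d']

Answer: d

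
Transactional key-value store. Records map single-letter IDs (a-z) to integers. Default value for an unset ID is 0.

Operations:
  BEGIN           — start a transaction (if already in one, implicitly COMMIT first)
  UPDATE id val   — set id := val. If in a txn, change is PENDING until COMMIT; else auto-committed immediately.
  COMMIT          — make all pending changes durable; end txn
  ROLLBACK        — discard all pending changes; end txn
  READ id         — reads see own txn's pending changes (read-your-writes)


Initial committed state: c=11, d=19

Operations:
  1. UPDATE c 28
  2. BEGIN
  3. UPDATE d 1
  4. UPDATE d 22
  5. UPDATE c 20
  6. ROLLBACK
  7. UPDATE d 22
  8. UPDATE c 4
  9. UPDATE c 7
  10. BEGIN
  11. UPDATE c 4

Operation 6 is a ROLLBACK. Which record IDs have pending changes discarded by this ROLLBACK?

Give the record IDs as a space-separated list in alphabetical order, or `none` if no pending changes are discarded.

Initial committed: {c=11, d=19}
Op 1: UPDATE c=28 (auto-commit; committed c=28)
Op 2: BEGIN: in_txn=True, pending={}
Op 3: UPDATE d=1 (pending; pending now {d=1})
Op 4: UPDATE d=22 (pending; pending now {d=22})
Op 5: UPDATE c=20 (pending; pending now {c=20, d=22})
Op 6: ROLLBACK: discarded pending ['c', 'd']; in_txn=False
Op 7: UPDATE d=22 (auto-commit; committed d=22)
Op 8: UPDATE c=4 (auto-commit; committed c=4)
Op 9: UPDATE c=7 (auto-commit; committed c=7)
Op 10: BEGIN: in_txn=True, pending={}
Op 11: UPDATE c=4 (pending; pending now {c=4})
ROLLBACK at op 6 discards: ['c', 'd']

Answer: c d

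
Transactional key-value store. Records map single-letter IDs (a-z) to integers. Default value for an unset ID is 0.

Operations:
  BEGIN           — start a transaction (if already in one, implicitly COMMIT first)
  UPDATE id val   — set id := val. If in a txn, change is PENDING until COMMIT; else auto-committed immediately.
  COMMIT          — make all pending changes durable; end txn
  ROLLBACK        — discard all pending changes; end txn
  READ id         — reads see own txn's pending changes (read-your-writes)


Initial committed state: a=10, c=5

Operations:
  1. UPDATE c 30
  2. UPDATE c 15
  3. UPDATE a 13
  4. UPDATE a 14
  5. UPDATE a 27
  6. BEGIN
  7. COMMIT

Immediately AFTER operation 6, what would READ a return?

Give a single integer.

Initial committed: {a=10, c=5}
Op 1: UPDATE c=30 (auto-commit; committed c=30)
Op 2: UPDATE c=15 (auto-commit; committed c=15)
Op 3: UPDATE a=13 (auto-commit; committed a=13)
Op 4: UPDATE a=14 (auto-commit; committed a=14)
Op 5: UPDATE a=27 (auto-commit; committed a=27)
Op 6: BEGIN: in_txn=True, pending={}
After op 6: visible(a) = 27 (pending={}, committed={a=27, c=15})

Answer: 27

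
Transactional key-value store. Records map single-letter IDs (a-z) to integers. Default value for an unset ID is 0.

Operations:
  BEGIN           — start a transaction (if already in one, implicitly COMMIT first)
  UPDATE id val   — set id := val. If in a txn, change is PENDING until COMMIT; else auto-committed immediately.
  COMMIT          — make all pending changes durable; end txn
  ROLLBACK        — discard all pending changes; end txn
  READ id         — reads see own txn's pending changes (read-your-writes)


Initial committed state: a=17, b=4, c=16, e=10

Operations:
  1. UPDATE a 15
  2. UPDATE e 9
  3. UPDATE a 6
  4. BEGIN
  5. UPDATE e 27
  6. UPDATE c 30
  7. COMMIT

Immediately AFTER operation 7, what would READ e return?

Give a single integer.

Answer: 27

Derivation:
Initial committed: {a=17, b=4, c=16, e=10}
Op 1: UPDATE a=15 (auto-commit; committed a=15)
Op 2: UPDATE e=9 (auto-commit; committed e=9)
Op 3: UPDATE a=6 (auto-commit; committed a=6)
Op 4: BEGIN: in_txn=True, pending={}
Op 5: UPDATE e=27 (pending; pending now {e=27})
Op 6: UPDATE c=30 (pending; pending now {c=30, e=27})
Op 7: COMMIT: merged ['c', 'e'] into committed; committed now {a=6, b=4, c=30, e=27}
After op 7: visible(e) = 27 (pending={}, committed={a=6, b=4, c=30, e=27})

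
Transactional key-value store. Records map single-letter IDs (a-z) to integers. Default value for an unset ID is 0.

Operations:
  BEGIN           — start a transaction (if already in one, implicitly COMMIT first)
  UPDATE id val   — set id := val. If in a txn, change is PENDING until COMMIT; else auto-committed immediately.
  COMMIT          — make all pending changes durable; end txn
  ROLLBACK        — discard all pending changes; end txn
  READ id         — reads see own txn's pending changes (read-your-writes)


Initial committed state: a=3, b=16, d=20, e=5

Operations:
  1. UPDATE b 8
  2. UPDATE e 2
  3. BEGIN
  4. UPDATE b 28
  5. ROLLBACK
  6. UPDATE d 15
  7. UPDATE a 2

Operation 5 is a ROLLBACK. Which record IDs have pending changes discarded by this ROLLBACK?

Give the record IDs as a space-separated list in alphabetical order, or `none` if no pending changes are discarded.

Initial committed: {a=3, b=16, d=20, e=5}
Op 1: UPDATE b=8 (auto-commit; committed b=8)
Op 2: UPDATE e=2 (auto-commit; committed e=2)
Op 3: BEGIN: in_txn=True, pending={}
Op 4: UPDATE b=28 (pending; pending now {b=28})
Op 5: ROLLBACK: discarded pending ['b']; in_txn=False
Op 6: UPDATE d=15 (auto-commit; committed d=15)
Op 7: UPDATE a=2 (auto-commit; committed a=2)
ROLLBACK at op 5 discards: ['b']

Answer: b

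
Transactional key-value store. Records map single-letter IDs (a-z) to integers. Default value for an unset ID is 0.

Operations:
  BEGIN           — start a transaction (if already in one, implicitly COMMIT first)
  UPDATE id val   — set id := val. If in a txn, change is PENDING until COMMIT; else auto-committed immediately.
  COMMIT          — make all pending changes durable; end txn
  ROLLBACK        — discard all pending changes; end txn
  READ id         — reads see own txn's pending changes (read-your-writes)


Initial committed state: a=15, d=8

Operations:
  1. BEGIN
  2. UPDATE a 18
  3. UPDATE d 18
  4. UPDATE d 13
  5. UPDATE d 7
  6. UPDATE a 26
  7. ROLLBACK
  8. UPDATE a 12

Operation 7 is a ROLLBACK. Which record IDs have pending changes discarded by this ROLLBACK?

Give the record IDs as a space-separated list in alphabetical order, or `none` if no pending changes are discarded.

Answer: a d

Derivation:
Initial committed: {a=15, d=8}
Op 1: BEGIN: in_txn=True, pending={}
Op 2: UPDATE a=18 (pending; pending now {a=18})
Op 3: UPDATE d=18 (pending; pending now {a=18, d=18})
Op 4: UPDATE d=13 (pending; pending now {a=18, d=13})
Op 5: UPDATE d=7 (pending; pending now {a=18, d=7})
Op 6: UPDATE a=26 (pending; pending now {a=26, d=7})
Op 7: ROLLBACK: discarded pending ['a', 'd']; in_txn=False
Op 8: UPDATE a=12 (auto-commit; committed a=12)
ROLLBACK at op 7 discards: ['a', 'd']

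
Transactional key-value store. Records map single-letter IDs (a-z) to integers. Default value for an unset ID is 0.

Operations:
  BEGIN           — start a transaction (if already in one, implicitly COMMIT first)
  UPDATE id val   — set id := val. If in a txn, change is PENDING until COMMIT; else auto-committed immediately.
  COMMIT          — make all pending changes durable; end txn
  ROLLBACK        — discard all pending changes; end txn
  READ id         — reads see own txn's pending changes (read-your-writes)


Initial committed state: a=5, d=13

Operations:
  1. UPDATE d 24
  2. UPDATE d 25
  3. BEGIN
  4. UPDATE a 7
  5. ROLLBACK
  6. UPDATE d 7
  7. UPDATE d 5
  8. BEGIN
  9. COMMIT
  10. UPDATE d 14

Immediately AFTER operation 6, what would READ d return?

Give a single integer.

Initial committed: {a=5, d=13}
Op 1: UPDATE d=24 (auto-commit; committed d=24)
Op 2: UPDATE d=25 (auto-commit; committed d=25)
Op 3: BEGIN: in_txn=True, pending={}
Op 4: UPDATE a=7 (pending; pending now {a=7})
Op 5: ROLLBACK: discarded pending ['a']; in_txn=False
Op 6: UPDATE d=7 (auto-commit; committed d=7)
After op 6: visible(d) = 7 (pending={}, committed={a=5, d=7})

Answer: 7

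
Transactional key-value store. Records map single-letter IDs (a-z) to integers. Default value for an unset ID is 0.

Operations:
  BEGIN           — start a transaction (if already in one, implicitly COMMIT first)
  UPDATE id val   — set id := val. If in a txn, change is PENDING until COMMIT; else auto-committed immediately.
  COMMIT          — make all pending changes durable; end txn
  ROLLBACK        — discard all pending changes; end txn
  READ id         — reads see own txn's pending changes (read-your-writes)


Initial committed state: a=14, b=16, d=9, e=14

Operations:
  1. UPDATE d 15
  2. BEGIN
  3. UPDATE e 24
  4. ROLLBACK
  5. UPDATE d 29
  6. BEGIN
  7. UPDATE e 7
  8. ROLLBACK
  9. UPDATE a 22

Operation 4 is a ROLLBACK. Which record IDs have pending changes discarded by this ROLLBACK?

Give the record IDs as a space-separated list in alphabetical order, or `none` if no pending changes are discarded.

Initial committed: {a=14, b=16, d=9, e=14}
Op 1: UPDATE d=15 (auto-commit; committed d=15)
Op 2: BEGIN: in_txn=True, pending={}
Op 3: UPDATE e=24 (pending; pending now {e=24})
Op 4: ROLLBACK: discarded pending ['e']; in_txn=False
Op 5: UPDATE d=29 (auto-commit; committed d=29)
Op 6: BEGIN: in_txn=True, pending={}
Op 7: UPDATE e=7 (pending; pending now {e=7})
Op 8: ROLLBACK: discarded pending ['e']; in_txn=False
Op 9: UPDATE a=22 (auto-commit; committed a=22)
ROLLBACK at op 4 discards: ['e']

Answer: e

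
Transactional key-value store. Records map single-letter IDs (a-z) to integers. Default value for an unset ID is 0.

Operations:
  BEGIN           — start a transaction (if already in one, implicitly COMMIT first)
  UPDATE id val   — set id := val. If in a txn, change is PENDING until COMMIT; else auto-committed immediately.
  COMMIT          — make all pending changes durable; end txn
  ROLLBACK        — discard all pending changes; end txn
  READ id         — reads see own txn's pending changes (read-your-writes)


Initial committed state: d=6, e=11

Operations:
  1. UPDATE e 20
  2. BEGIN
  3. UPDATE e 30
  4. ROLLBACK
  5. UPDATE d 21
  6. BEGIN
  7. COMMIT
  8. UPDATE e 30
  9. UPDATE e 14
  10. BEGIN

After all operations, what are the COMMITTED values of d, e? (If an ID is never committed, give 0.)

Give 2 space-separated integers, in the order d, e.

Initial committed: {d=6, e=11}
Op 1: UPDATE e=20 (auto-commit; committed e=20)
Op 2: BEGIN: in_txn=True, pending={}
Op 3: UPDATE e=30 (pending; pending now {e=30})
Op 4: ROLLBACK: discarded pending ['e']; in_txn=False
Op 5: UPDATE d=21 (auto-commit; committed d=21)
Op 6: BEGIN: in_txn=True, pending={}
Op 7: COMMIT: merged [] into committed; committed now {d=21, e=20}
Op 8: UPDATE e=30 (auto-commit; committed e=30)
Op 9: UPDATE e=14 (auto-commit; committed e=14)
Op 10: BEGIN: in_txn=True, pending={}
Final committed: {d=21, e=14}

Answer: 21 14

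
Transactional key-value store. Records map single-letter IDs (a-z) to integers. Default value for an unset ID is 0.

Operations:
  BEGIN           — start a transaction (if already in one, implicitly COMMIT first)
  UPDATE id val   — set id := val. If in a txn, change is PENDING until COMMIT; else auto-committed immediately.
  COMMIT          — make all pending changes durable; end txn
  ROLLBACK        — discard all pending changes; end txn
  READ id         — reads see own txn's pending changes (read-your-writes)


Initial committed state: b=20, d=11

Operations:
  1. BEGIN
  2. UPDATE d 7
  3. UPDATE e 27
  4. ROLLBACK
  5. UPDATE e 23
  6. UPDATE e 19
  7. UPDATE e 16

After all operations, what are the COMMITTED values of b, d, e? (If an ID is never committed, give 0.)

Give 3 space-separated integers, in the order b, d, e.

Answer: 20 11 16

Derivation:
Initial committed: {b=20, d=11}
Op 1: BEGIN: in_txn=True, pending={}
Op 2: UPDATE d=7 (pending; pending now {d=7})
Op 3: UPDATE e=27 (pending; pending now {d=7, e=27})
Op 4: ROLLBACK: discarded pending ['d', 'e']; in_txn=False
Op 5: UPDATE e=23 (auto-commit; committed e=23)
Op 6: UPDATE e=19 (auto-commit; committed e=19)
Op 7: UPDATE e=16 (auto-commit; committed e=16)
Final committed: {b=20, d=11, e=16}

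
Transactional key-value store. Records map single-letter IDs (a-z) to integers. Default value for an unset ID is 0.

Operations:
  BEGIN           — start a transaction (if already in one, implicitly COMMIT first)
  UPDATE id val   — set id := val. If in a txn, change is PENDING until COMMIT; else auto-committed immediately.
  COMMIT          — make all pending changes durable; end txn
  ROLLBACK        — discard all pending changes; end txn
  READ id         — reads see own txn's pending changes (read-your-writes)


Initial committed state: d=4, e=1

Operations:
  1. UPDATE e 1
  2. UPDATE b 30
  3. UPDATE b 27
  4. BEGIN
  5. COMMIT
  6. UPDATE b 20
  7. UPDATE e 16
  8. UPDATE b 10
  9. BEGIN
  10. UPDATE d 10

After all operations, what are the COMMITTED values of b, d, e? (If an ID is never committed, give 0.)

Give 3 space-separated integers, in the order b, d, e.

Answer: 10 4 16

Derivation:
Initial committed: {d=4, e=1}
Op 1: UPDATE e=1 (auto-commit; committed e=1)
Op 2: UPDATE b=30 (auto-commit; committed b=30)
Op 3: UPDATE b=27 (auto-commit; committed b=27)
Op 4: BEGIN: in_txn=True, pending={}
Op 5: COMMIT: merged [] into committed; committed now {b=27, d=4, e=1}
Op 6: UPDATE b=20 (auto-commit; committed b=20)
Op 7: UPDATE e=16 (auto-commit; committed e=16)
Op 8: UPDATE b=10 (auto-commit; committed b=10)
Op 9: BEGIN: in_txn=True, pending={}
Op 10: UPDATE d=10 (pending; pending now {d=10})
Final committed: {b=10, d=4, e=16}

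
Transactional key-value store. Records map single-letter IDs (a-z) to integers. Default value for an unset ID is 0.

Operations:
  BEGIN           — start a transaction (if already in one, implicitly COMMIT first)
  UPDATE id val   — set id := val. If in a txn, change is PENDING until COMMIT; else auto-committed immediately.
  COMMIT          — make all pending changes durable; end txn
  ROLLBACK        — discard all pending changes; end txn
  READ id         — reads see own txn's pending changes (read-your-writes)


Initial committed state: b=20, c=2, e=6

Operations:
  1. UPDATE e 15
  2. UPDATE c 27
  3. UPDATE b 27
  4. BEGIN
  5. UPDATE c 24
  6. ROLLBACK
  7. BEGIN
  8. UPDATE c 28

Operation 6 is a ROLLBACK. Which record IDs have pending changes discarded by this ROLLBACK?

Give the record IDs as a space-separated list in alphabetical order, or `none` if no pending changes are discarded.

Initial committed: {b=20, c=2, e=6}
Op 1: UPDATE e=15 (auto-commit; committed e=15)
Op 2: UPDATE c=27 (auto-commit; committed c=27)
Op 3: UPDATE b=27 (auto-commit; committed b=27)
Op 4: BEGIN: in_txn=True, pending={}
Op 5: UPDATE c=24 (pending; pending now {c=24})
Op 6: ROLLBACK: discarded pending ['c']; in_txn=False
Op 7: BEGIN: in_txn=True, pending={}
Op 8: UPDATE c=28 (pending; pending now {c=28})
ROLLBACK at op 6 discards: ['c']

Answer: c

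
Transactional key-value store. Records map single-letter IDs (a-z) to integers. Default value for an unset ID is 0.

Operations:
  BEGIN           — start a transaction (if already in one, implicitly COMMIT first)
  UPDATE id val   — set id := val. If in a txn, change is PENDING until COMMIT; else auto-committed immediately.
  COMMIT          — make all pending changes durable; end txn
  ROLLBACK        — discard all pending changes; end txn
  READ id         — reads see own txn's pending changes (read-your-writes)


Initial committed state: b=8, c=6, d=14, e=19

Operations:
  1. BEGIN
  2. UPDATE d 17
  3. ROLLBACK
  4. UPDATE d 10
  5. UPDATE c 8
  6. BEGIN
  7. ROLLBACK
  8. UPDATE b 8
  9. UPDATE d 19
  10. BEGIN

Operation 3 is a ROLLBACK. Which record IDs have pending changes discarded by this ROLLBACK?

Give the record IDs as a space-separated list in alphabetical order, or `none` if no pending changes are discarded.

Initial committed: {b=8, c=6, d=14, e=19}
Op 1: BEGIN: in_txn=True, pending={}
Op 2: UPDATE d=17 (pending; pending now {d=17})
Op 3: ROLLBACK: discarded pending ['d']; in_txn=False
Op 4: UPDATE d=10 (auto-commit; committed d=10)
Op 5: UPDATE c=8 (auto-commit; committed c=8)
Op 6: BEGIN: in_txn=True, pending={}
Op 7: ROLLBACK: discarded pending []; in_txn=False
Op 8: UPDATE b=8 (auto-commit; committed b=8)
Op 9: UPDATE d=19 (auto-commit; committed d=19)
Op 10: BEGIN: in_txn=True, pending={}
ROLLBACK at op 3 discards: ['d']

Answer: d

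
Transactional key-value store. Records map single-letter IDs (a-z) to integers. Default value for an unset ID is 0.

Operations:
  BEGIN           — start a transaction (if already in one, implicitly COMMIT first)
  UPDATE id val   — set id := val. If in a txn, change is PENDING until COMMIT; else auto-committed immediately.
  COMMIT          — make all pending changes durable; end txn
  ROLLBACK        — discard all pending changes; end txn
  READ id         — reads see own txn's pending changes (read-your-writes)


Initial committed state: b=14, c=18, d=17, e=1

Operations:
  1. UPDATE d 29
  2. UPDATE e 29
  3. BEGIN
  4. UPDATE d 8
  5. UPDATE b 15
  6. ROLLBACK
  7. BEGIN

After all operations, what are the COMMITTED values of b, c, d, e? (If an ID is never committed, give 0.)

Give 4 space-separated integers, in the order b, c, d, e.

Answer: 14 18 29 29

Derivation:
Initial committed: {b=14, c=18, d=17, e=1}
Op 1: UPDATE d=29 (auto-commit; committed d=29)
Op 2: UPDATE e=29 (auto-commit; committed e=29)
Op 3: BEGIN: in_txn=True, pending={}
Op 4: UPDATE d=8 (pending; pending now {d=8})
Op 5: UPDATE b=15 (pending; pending now {b=15, d=8})
Op 6: ROLLBACK: discarded pending ['b', 'd']; in_txn=False
Op 7: BEGIN: in_txn=True, pending={}
Final committed: {b=14, c=18, d=29, e=29}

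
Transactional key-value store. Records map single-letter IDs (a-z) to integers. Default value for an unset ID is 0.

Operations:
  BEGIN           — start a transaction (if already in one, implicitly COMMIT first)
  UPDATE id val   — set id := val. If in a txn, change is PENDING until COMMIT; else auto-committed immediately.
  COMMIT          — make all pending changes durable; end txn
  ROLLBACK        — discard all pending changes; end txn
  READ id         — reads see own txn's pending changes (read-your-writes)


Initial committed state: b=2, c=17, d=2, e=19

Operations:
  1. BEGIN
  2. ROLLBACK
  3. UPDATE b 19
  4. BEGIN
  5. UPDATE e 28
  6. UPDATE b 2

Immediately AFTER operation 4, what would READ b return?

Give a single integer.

Answer: 19

Derivation:
Initial committed: {b=2, c=17, d=2, e=19}
Op 1: BEGIN: in_txn=True, pending={}
Op 2: ROLLBACK: discarded pending []; in_txn=False
Op 3: UPDATE b=19 (auto-commit; committed b=19)
Op 4: BEGIN: in_txn=True, pending={}
After op 4: visible(b) = 19 (pending={}, committed={b=19, c=17, d=2, e=19})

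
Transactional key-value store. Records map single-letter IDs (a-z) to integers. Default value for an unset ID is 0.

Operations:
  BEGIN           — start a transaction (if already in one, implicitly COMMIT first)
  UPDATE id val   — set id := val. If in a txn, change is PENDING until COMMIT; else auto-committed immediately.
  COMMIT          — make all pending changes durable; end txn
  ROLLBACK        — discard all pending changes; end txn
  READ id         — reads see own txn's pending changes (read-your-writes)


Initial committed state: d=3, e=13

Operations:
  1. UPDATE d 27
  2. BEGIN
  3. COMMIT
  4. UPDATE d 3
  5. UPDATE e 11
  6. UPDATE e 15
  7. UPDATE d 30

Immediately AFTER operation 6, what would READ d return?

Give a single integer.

Answer: 3

Derivation:
Initial committed: {d=3, e=13}
Op 1: UPDATE d=27 (auto-commit; committed d=27)
Op 2: BEGIN: in_txn=True, pending={}
Op 3: COMMIT: merged [] into committed; committed now {d=27, e=13}
Op 4: UPDATE d=3 (auto-commit; committed d=3)
Op 5: UPDATE e=11 (auto-commit; committed e=11)
Op 6: UPDATE e=15 (auto-commit; committed e=15)
After op 6: visible(d) = 3 (pending={}, committed={d=3, e=15})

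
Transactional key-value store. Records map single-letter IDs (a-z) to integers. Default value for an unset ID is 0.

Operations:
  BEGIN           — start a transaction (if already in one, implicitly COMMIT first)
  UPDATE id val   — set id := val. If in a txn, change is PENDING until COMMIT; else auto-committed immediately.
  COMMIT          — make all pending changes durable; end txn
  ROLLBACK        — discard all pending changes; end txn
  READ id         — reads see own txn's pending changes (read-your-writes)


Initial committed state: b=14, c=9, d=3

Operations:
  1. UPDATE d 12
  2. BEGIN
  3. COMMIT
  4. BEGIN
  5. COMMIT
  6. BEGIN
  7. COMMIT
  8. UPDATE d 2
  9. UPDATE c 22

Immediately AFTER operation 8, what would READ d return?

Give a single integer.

Answer: 2

Derivation:
Initial committed: {b=14, c=9, d=3}
Op 1: UPDATE d=12 (auto-commit; committed d=12)
Op 2: BEGIN: in_txn=True, pending={}
Op 3: COMMIT: merged [] into committed; committed now {b=14, c=9, d=12}
Op 4: BEGIN: in_txn=True, pending={}
Op 5: COMMIT: merged [] into committed; committed now {b=14, c=9, d=12}
Op 6: BEGIN: in_txn=True, pending={}
Op 7: COMMIT: merged [] into committed; committed now {b=14, c=9, d=12}
Op 8: UPDATE d=2 (auto-commit; committed d=2)
After op 8: visible(d) = 2 (pending={}, committed={b=14, c=9, d=2})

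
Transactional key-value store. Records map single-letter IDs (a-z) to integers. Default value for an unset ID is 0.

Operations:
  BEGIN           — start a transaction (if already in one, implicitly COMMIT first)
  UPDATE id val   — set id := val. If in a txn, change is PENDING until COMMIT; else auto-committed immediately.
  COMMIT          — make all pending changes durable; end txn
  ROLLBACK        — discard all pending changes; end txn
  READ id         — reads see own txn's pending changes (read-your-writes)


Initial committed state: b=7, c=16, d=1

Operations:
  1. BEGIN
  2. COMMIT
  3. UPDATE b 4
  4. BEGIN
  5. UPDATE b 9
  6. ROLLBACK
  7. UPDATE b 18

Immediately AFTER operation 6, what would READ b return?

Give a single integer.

Answer: 4

Derivation:
Initial committed: {b=7, c=16, d=1}
Op 1: BEGIN: in_txn=True, pending={}
Op 2: COMMIT: merged [] into committed; committed now {b=7, c=16, d=1}
Op 3: UPDATE b=4 (auto-commit; committed b=4)
Op 4: BEGIN: in_txn=True, pending={}
Op 5: UPDATE b=9 (pending; pending now {b=9})
Op 6: ROLLBACK: discarded pending ['b']; in_txn=False
After op 6: visible(b) = 4 (pending={}, committed={b=4, c=16, d=1})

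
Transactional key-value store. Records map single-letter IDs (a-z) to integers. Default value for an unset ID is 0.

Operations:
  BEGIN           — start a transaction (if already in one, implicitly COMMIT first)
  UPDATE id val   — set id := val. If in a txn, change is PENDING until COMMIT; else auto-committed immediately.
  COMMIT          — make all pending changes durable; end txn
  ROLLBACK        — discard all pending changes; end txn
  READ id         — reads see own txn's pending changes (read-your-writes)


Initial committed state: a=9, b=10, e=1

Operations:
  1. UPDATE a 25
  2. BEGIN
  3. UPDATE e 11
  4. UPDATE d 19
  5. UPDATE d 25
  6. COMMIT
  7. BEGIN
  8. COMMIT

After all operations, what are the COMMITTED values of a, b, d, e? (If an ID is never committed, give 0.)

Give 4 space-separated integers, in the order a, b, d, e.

Initial committed: {a=9, b=10, e=1}
Op 1: UPDATE a=25 (auto-commit; committed a=25)
Op 2: BEGIN: in_txn=True, pending={}
Op 3: UPDATE e=11 (pending; pending now {e=11})
Op 4: UPDATE d=19 (pending; pending now {d=19, e=11})
Op 5: UPDATE d=25 (pending; pending now {d=25, e=11})
Op 6: COMMIT: merged ['d', 'e'] into committed; committed now {a=25, b=10, d=25, e=11}
Op 7: BEGIN: in_txn=True, pending={}
Op 8: COMMIT: merged [] into committed; committed now {a=25, b=10, d=25, e=11}
Final committed: {a=25, b=10, d=25, e=11}

Answer: 25 10 25 11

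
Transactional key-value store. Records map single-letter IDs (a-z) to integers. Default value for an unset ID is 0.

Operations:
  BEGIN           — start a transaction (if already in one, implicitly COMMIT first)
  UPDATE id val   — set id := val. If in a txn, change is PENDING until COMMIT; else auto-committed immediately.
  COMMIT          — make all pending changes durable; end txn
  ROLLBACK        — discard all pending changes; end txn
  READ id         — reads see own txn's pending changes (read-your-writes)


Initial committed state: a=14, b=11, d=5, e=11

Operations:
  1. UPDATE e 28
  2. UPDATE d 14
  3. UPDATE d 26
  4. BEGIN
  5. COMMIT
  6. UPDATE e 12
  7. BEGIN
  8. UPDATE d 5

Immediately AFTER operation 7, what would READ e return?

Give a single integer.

Initial committed: {a=14, b=11, d=5, e=11}
Op 1: UPDATE e=28 (auto-commit; committed e=28)
Op 2: UPDATE d=14 (auto-commit; committed d=14)
Op 3: UPDATE d=26 (auto-commit; committed d=26)
Op 4: BEGIN: in_txn=True, pending={}
Op 5: COMMIT: merged [] into committed; committed now {a=14, b=11, d=26, e=28}
Op 6: UPDATE e=12 (auto-commit; committed e=12)
Op 7: BEGIN: in_txn=True, pending={}
After op 7: visible(e) = 12 (pending={}, committed={a=14, b=11, d=26, e=12})

Answer: 12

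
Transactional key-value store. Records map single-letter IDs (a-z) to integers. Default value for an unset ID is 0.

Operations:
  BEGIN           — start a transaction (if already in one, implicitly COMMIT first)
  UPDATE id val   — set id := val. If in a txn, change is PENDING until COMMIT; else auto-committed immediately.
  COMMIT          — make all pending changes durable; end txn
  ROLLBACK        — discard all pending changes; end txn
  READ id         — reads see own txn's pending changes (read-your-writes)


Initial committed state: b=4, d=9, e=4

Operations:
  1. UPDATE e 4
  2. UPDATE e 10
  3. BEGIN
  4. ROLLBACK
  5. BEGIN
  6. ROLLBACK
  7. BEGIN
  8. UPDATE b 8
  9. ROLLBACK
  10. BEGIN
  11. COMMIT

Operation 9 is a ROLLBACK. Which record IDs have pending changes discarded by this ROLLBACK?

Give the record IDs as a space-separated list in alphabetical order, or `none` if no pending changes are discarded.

Answer: b

Derivation:
Initial committed: {b=4, d=9, e=4}
Op 1: UPDATE e=4 (auto-commit; committed e=4)
Op 2: UPDATE e=10 (auto-commit; committed e=10)
Op 3: BEGIN: in_txn=True, pending={}
Op 4: ROLLBACK: discarded pending []; in_txn=False
Op 5: BEGIN: in_txn=True, pending={}
Op 6: ROLLBACK: discarded pending []; in_txn=False
Op 7: BEGIN: in_txn=True, pending={}
Op 8: UPDATE b=8 (pending; pending now {b=8})
Op 9: ROLLBACK: discarded pending ['b']; in_txn=False
Op 10: BEGIN: in_txn=True, pending={}
Op 11: COMMIT: merged [] into committed; committed now {b=4, d=9, e=10}
ROLLBACK at op 9 discards: ['b']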